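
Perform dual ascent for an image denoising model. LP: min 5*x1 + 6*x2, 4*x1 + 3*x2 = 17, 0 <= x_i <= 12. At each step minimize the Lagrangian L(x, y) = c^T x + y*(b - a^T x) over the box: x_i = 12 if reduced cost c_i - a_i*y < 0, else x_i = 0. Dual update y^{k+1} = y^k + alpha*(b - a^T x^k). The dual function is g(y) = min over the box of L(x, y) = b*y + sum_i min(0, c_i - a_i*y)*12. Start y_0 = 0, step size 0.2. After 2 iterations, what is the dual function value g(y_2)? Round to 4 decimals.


Dual ascent for LP: min 5*x1 + 6*x2, 4*x1 + 3*x2 = 17, 0 <= x_i <= 12
Step 1: y^k = 0.0, reduced costs: (5.0, 6.0)
  x^k = (0.0, 0.0), subgradient = b - a^T x = 17.0
  y^{k+1} = 0.0 + 0.2*17.0 = 3.4
Step 2: y^k = 3.4, reduced costs: (-8.6, -4.2)
  x^k = (12.0, 12.0), subgradient = b - a^T x = -67.0
  y^{k+1} = 3.4 + 0.2*-67.0 = -10.0
Dual objective at y_2 = -10.0: reduced costs (45.0, 36.0), box minimizer x = (0.0, 0.0)
g(y_2) = b*y + (c1 - a1*y)*x1 + (c2 - a2*y)*x2 = 17*(-10.0) + 45.0*0.0 + 36.0*0.0 = -170.0 + 0.0 + 0.0 = -170.0


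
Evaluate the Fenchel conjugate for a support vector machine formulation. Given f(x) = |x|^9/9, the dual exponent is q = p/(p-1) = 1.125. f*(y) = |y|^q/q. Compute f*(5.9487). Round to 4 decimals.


The conjugate exponent q satisfies 1/p + 1/q = 1.
p = 9, so q = 9/(9 - 1) = 1.125
|y|^q = 5.9487^1.125 = 7.434
f*(5.9487) = 7.434 / 1.125 = 6.608


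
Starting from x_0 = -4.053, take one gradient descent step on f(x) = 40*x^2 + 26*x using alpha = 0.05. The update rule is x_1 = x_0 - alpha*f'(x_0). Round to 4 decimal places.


We compute the gradient at x_0 and apply the update.
f'(x) = 80*x + 26
f'(-4.053) = 80*-4.053 + 26 = -298.24
x_1 = -4.053 - 0.05*-298.24 = 10.859


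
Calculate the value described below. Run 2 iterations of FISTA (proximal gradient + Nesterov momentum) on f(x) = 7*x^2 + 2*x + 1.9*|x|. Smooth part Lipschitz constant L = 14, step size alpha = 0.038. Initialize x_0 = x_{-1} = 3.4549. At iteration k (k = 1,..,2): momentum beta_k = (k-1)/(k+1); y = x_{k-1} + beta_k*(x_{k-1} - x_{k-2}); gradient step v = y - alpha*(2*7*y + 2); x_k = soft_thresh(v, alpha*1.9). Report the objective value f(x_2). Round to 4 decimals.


FISTA on f(x) = 7*x^2 + 2*x + 1.9*|x|
L = 14, alpha = 0.038
Iteration 1: beta = 0.0, y = 3.4549 + 0.0*(3.4549 - 3.4549) = 3.4549
  grad(y) = 50.3686, v = y - alpha*grad = 1.5409
  prox(v) = soft_thresh(1.5409, 0.0722) = 1.4687
Iteration 2: beta = 0.3333, y = 1.4687 + 0.3333*(1.4687 - 3.4549) = 0.8066
  grad(y) = 13.2927, v = y - alpha*grad = 0.3015
  prox(v) = soft_thresh(0.3015, 0.0722) = 0.2293
f(x_2) = 7*0.2293^2 + 2*0.2293 + 1.9*|0.2293| = 1.2623


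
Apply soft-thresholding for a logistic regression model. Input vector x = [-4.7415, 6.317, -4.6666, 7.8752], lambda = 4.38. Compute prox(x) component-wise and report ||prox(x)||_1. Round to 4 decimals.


Soft-thresholding with lambda = 4.38:
prox(-4.7415) = sign(-4.7415)*max(|-4.7415| - 4.38, 0) = -0.3615
prox(6.317) = sign(6.317)*max(|6.317| - 4.38, 0) = 1.937
prox(-4.6666) = sign(-4.6666)*max(|-4.6666| - 4.38, 0) = -0.2866
prox(7.8752) = sign(7.8752)*max(|7.8752| - 4.38, 0) = 3.4952
prox(x) = [-0.3615, 1.937, -0.2866, 3.4952]
||prox(x)||_1 = 0.3615 + 1.937 + 0.2866 + 3.4952 = 6.0803


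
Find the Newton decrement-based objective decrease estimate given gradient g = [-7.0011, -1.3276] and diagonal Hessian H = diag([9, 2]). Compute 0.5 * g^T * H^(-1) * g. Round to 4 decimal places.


Step 1: H is diagonal, so H^(-1) * g = [-0.7779, -0.6638].
Step 2: g^T H^(-1) g = sum_i g_i^2 / H_ii
  = (-7.0011)^2/9 + (-1.3276)^2/2
  = 5.4462 + 0.8813 = 6.3274
Step 3: Objective decrease = 0.5 * g^T H^(-1) g = 3.1637


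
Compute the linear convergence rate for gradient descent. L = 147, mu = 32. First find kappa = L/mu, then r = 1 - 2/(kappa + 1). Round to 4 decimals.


Step 1: Compute the condition number.
kappa = L/mu = 147/32 = 4.5938
Step 2: Compute the convergence rate.
r = 1 - 2/(kappa + 1) = 1 - 2*mu/(L + mu) = (L - mu)/(L + mu) = 115/179 = 0.6425


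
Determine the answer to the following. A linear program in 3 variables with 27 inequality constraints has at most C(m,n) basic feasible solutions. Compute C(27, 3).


Each vertex corresponds to some choice of n active constraints out of m, so the number of vertices is at most C(m, n) = m! / (n!(m-n)!).
m = 27, n = 3
Numerator: 27 * 26 * 25
Denominator: 3! = 6
C(27, 3) = 2925


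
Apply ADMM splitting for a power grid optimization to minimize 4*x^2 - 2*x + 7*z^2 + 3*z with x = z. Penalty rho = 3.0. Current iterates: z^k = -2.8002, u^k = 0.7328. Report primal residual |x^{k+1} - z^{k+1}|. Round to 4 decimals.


ADMM iteration with rho = 3.0, z^k = -2.8002, u^k = 0.7328
Step 1: x-update.
Minimize 4*x^2 - 2*x + (3.0/2)*(x + 2.8002 + 0.7328)^2
FOC: (2*4 + 3.0)*x = 2 + 3.0*(-2.8002 - 0.7328)
x^{k+1} = -0.7817
Step 2: z-update.
Minimize 7*z^2 + 3*z + (3.0/2)*(-0.7817 - z + 0.7328)^2
FOC: (2*7 + 3.0)*z = -3 + 3.0*(-0.7817 + 0.7328)
z^{k+1} = -0.1851
Step 3: u-update.
u^{k+1} = 0.7328 - 0.7817 + 0.1851 = 0.1362
Step 4: Primal residual = |-0.7817 + 0.1851| = 0.5966


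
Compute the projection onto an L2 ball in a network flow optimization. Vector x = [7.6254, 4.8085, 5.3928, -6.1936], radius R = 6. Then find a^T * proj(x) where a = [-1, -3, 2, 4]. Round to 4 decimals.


Step 1: Compute ||x|| (intermediates to 6 decimals).
||x|| = sqrt(7.6254^2 + 4.8085^2 + 5.3928^2 + (-6.1936)^2) = 12.194727
Step 2: Project.
Since ||x|| > R, scale = R/||x|| = 6/12.194727 = 0.492016, proj(x) = scale * x
proj(x) = [3.751819, 2.365859, 2.653344, -3.04735]
Step 3: Dot product.
a^T * proj(x) = -1*3.751819 - 3*2.365859 + 2*2.653344 + 4*(-3.04735) = -17.7321


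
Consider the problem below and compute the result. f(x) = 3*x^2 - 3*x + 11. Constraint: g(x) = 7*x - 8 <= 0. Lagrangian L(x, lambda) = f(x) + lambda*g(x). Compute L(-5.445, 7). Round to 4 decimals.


Step 1: Evaluate f(x).
f(-5.445) = 3*(-5.445)^2 - 3*(-5.445) + 11 = 116.2791
Step 2: Evaluate g(x).
g(-5.445) = 7*-5.445 - 8 = -46.115
Step 3: Compute Lagrangian.
L = 116.2791 + 7*-46.115 = -206.5259


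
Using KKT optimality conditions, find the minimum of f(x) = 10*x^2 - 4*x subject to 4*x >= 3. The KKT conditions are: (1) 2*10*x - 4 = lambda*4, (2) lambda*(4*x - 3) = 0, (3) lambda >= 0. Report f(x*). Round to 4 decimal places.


Step 1: Try lambda = 0 (constraint inactive).
x_unc = 4/(2*10) = 0.2
Check: 4*0.2 = 0.8 < 3 -- violated!
Step 2: Constraint must be active: 4*x = 3
x* = 3/4 = 0.75
lambda = (2*10*0.75 - 4)/4 = 2.75
Step 3: Compute optimal value.
f(x*) = 10*0.75^2 - 4*0.75 = 2.625


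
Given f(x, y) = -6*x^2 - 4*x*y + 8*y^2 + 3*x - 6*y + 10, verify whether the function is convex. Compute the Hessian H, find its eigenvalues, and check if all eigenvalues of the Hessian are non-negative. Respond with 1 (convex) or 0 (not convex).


The Hessian of f(x,y) = -6*x^2 - 4*x*y + 8*y^2 + 3*x - 6*y + 10 is:
H = [[-12, -4], [-4, 16]]
Trace = -12 + 16 = 4
Determinant = -12*16 - (-4)^2 = -208
Discriminant = (4)^2 - 4*-208 = 848.0
Eigenvalues: lambda_1 = -12.5602, lambda_2 = 16.5602
The function is not convex.

0


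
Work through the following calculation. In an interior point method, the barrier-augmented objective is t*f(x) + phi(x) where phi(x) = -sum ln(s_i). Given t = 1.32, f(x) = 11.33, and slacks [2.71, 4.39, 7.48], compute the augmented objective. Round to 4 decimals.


Step 1: Compute log-barrier.
ln values: [0.9969, 1.4793, 2.0122]
phi = -(0.9969 + 1.4793 + 2.0122) = -4.4885
Step 2: Compute augmented objective.
t*f(x) = 1.32*11.33 = 14.9556
Total = 14.9556 - 4.4885 = 10.4671


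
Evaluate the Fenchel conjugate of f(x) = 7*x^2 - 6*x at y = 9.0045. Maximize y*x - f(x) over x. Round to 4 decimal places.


f*(y) = sup_x {y*x - a*x^2 - b*x} = sup_x {(y-b)*x - a*x^2}
FOC: (y - b) - 2a*x = 0 => x* = (y - b)/(2a)
x* = (9.0045 + 6)/(2*7) = 1.0718
f*(9.0045) = (y-b)^2/(4a) = (9.0045 + 6)^2/(4*7)
= 225.135/28 = 8.0405


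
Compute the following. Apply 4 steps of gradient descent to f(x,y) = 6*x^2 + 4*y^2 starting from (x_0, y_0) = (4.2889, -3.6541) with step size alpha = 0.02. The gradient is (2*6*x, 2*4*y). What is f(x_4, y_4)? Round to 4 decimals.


Gradient descent on f(x,y) = 6*x^2 + 4*y^2.
Starting point: (4.2889, -3.6541), alpha = 0.02
Step 1: grad_x = 2*6*4.2889 = 51.4668, grad_y = 2*4*-3.6541 = -29.2328
  x_1 = 4.2889 - 0.02*51.4668 = 3.2596
  y_1 = -3.6541 - 0.02*-29.2328 = -3.0694
Step 2: grad_x = 2*6*3.2596 = 39.1148, grad_y = 2*4*-3.0694 = -24.5556
  x_2 = 3.2596 - 0.02*39.1148 = 2.4773
  y_2 = -3.0694 - 0.02*-24.5556 = -2.5783
Step 3: grad_x = 2*6*2.4773 = 29.7272, grad_y = 2*4*-2.5783 = -20.6267
  x_3 = 2.4773 - 0.02*29.7272 = 1.8827
  y_3 = -2.5783 - 0.02*-20.6267 = -2.1658
Step 4: grad_x = 2*6*1.8827 = 22.5927, grad_y = 2*4*-2.1658 = -17.3264
  x_4 = 1.8827 - 0.02*22.5927 = 1.4309
  y_4 = -2.1658 - 0.02*-17.3264 = -1.8193
f(1.4309, -1.8193) = 6*1.4309^2 + 4*(-1.8193)^2 = 25.5233


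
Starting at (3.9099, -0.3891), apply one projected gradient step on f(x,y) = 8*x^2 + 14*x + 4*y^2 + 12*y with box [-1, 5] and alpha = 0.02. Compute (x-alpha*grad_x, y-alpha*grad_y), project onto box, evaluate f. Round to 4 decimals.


Step 1: Compute gradient at (3.9099, -0.3891).
grad_x = 2*8*3.9099 + 14 = 76.5584
grad_y = 2*4*-0.3891 + 12 = 8.8872
Step 2: Gradient step.
x_raw = 3.9099 - 0.02*76.5584 = 2.3787
y_raw = -0.3891 - 0.02*8.8872 = -0.5668
Step 3: Project onto [-1, 5].
x_proj = clip(2.3787) = 2.3787
y_proj = clip(-0.5668) = -0.5668
Step 4: Evaluate f.
f(2.3787, -0.5668) = 73.0523


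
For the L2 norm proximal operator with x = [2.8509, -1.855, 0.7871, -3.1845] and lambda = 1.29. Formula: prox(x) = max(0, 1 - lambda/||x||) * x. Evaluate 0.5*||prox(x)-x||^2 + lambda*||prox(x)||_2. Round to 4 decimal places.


Step 1: Compute ||x||.
||x|| = 4.7254
Step 2: Compute scaling factor.
scale = max(0, 1 - 1.29/4.7254) = 0.727
Step 3: prox(x) = [2.0726, -1.3486, 0.5722, -2.3152]
||prox(x)|| = 3.4354
Step 4: Proximal objective.
0.5*||prox-x||^2 = 0.8321
lambda*||prox|| = 4.4317
Total = 5.2637


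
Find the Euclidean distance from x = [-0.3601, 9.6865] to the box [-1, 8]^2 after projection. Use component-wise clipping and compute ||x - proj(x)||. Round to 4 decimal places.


Project each component onto [-1, 8].
clip(-0.3601) = -0.3601, clip(9.6865) = 8.0
Projection = [-0.3601, 8.0]
Squared diffs: [0.0, 2.8443]
Distance = sqrt(2.8443) = 1.6865


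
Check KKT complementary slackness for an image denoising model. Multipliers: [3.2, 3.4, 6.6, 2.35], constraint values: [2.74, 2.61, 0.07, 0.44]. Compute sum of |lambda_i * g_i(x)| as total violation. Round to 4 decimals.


KKT complementary slackness check:
lambda_1 * g_1 = 3.2 * 2.74 = 8.768
lambda_2 * g_2 = 3.4 * 2.61 = 8.874
lambda_3 * g_3 = 6.6 * 0.07 = 0.462
lambda_4 * g_4 = 2.35 * 0.44 = 1.034
Total violation = 8.768 + 8.874 + 0.462 + 1.034 = 19.138


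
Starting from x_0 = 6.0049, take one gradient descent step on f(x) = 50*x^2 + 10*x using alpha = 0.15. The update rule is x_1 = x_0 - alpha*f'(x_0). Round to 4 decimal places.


We compute the gradient at x_0 and apply the update.
f'(x) = 100*x + 10
f'(6.0049) = 100*6.0049 + 10 = 610.49
x_1 = 6.0049 - 0.15*610.49 = -85.5686


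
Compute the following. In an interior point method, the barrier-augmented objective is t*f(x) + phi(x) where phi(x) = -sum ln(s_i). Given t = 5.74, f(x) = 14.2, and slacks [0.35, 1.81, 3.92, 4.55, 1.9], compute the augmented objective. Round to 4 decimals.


Step 1: Compute log-barrier.
ln values: [-1.0498, 0.5933, 1.3661, 1.5151, 0.6419]
phi = -(-1.0498 + 0.5933 + 1.3661 + 1.5151 + 0.6419) = -3.0666
Step 2: Compute augmented objective.
t*f(x) = 5.74*14.2 = 81.508
Total = 81.508 - 3.0666 = 78.4414


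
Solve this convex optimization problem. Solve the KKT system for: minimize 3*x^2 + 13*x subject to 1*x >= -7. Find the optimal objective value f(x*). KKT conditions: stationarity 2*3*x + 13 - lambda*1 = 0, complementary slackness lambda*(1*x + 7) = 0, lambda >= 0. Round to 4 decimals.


Step 1: Try lambda = 0 (constraint inactive).
Stationarity: 2*3*x + 13 = 0
x* = -13/(2*3) = -13/6 = -2.1667 (rounded; the exact value -13/6 is used below)
Check constraint: 1*-2.1667 = -2.1667 >= -7 -- satisfied.
Step 2: Compute optimal value.
f(x*) = 3*(-13/6)^2 + 13*(-13/6) = -14.0833


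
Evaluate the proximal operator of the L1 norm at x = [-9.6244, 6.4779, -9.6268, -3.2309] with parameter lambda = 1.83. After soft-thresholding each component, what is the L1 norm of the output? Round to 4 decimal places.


Soft-thresholding with lambda = 1.83:
prox(-9.6244) = sign(-9.6244)*max(|-9.6244| - 1.83, 0) = -7.7944
prox(6.4779) = sign(6.4779)*max(|6.4779| - 1.83, 0) = 4.6479
prox(-9.6268) = sign(-9.6268)*max(|-9.6268| - 1.83, 0) = -7.7968
prox(-3.2309) = sign(-3.2309)*max(|-3.2309| - 1.83, 0) = -1.4009
prox(x) = [-7.7944, 4.6479, -7.7968, -1.4009]
||prox(x)||_1 = 7.7944 + 4.6479 + 7.7968 + 1.4009 = 21.64


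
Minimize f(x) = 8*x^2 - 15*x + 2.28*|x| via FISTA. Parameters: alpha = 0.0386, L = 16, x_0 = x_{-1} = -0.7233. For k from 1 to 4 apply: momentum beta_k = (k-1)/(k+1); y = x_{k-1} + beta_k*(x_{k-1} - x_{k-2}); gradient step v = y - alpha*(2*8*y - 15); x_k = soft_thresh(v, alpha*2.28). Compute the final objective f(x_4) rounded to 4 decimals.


FISTA on f(x) = 8*x^2 - 15*x + 2.28*|x|
L = 16, alpha = 0.0386
Iteration 1: beta = 0.0, y = -0.7233 + 0.0*(-0.7233 + 0.7233) = -0.7233
  grad(y) = -26.5728, v = y - alpha*grad = 0.3024
  prox(v) = soft_thresh(0.3024, 0.088) = 0.2144
Iteration 2: beta = 0.3333, y = 0.2144 + 0.3333*(0.2144 + 0.7233) = 0.527
  grad(y) = -6.5685, v = y - alpha*grad = 0.7805
  prox(v) = soft_thresh(0.7805, 0.088) = 0.6925
Iteration 3: beta = 0.5, y = 0.6925 + 0.5*(0.6925 - 0.2144) = 0.9316
  grad(y) = -0.0951, v = y - alpha*grad = 0.9352
  prox(v) = soft_thresh(0.9352, 0.088) = 0.8472
Iteration 4: beta = 0.6, y = 0.8472 + 0.6*(0.8472 - 0.6925) = 0.94
  grad(y) = 0.0408, v = y - alpha*grad = 0.9385
  prox(v) = soft_thresh(0.9385, 0.088) = 0.8505
f(x_4) = 8*0.8505^2 - 15*0.8505 + 2.28*|0.8505| = -5.0316


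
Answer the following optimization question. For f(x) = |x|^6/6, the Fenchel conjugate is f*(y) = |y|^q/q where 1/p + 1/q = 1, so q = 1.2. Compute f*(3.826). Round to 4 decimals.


The conjugate exponent q satisfies 1/p + 1/q = 1.
p = 6, so q = 6/(6 - 1) = 1.2
|y|^q = 3.826^1.2 = 5.0037
f*(3.826) = 5.0037 / 1.2 = 4.1698


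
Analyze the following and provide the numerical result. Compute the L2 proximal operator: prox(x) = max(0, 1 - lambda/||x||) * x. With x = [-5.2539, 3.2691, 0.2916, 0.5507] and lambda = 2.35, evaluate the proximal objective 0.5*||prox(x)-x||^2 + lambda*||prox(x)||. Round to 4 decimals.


Step 1: Compute ||x||.
||x|| = 6.2192
Step 2: Compute scaling factor.
scale = max(0, 1 - 2.35/6.2192) = 0.6221
Step 3: prox(x) = [-3.2687, 2.0338, 0.1814, 0.3426]
||prox(x)|| = 3.8692
Step 4: Proximal objective.
0.5*||prox-x||^2 = 2.7613
lambda*||prox|| = 9.0926
Total = 11.8539


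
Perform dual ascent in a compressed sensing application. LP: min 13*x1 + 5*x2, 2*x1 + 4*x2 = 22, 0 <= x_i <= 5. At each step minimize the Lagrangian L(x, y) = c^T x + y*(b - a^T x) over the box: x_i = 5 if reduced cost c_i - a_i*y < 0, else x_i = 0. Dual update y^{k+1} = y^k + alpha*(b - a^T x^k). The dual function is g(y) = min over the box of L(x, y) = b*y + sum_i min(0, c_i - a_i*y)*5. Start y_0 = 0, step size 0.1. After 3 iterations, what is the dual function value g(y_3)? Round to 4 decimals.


Dual ascent for LP: min 13*x1 + 5*x2, 2*x1 + 4*x2 = 22, 0 <= x_i <= 5
Step 1: y^k = 0.0, reduced costs: (13.0, 5.0)
  x^k = (0.0, 0.0), subgradient = b - a^T x = 22.0
  y^{k+1} = 0.0 + 0.1*22.0 = 2.2
Step 2: y^k = 2.2, reduced costs: (8.6, -3.8)
  x^k = (0.0, 5.0), subgradient = b - a^T x = 2.0
  y^{k+1} = 2.2 + 0.1*2.0 = 2.4
Step 3: y^k = 2.4, reduced costs: (8.2, -4.6)
  x^k = (0.0, 5.0), subgradient = b - a^T x = 2.0
  y^{k+1} = 2.4 + 0.1*2.0 = 2.6
Dual objective at y_3 = 2.6: reduced costs (7.8, -5.4), box minimizer x = (0.0, 5.0)
g(y_3) = b*y + (c1 - a1*y)*x1 + (c2 - a2*y)*x2 = 22*2.6 + 7.8*0.0 + (-5.4)*5.0 = 57.2 + 0.0 - 27.0 = 30.2


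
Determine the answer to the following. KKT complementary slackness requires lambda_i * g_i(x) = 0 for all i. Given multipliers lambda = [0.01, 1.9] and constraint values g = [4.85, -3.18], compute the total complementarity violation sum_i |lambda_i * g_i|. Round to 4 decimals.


KKT complementary slackness check:
lambda_1 * g_1 = 0.01 * 4.85 = 0.0485
lambda_2 * g_2 = 1.9 * -3.18 = -6.042
Total violation = 0.0485 + 6.042 = 6.0905


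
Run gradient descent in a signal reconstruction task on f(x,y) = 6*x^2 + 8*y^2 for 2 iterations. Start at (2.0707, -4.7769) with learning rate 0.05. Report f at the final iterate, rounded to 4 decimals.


Gradient descent on f(x,y) = 6*x^2 + 8*y^2.
Starting point: (2.0707, -4.7769), alpha = 0.05
Step 1: grad_x = 2*6*2.0707 = 24.8484, grad_y = 2*8*-4.7769 = -76.4304
  x_1 = 2.0707 - 0.05*24.8484 = 0.8283
  y_1 = -4.7769 - 0.05*-76.4304 = -0.9554
Step 2: grad_x = 2*6*0.8283 = 9.9394, grad_y = 2*8*-0.9554 = -15.2861
  x_2 = 0.8283 - 0.05*9.9394 = 0.3313
  y_2 = -0.9554 - 0.05*-15.2861 = -0.1911
f(0.3313, -0.1911) = 6*0.3313^2 + 8*(-0.1911)^2 = 0.9507


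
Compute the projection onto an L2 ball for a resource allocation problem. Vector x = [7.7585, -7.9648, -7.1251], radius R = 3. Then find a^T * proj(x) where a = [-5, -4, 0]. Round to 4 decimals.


Step 1: Compute ||x|| (intermediates to 6 decimals).
||x|| = sqrt(7.7585^2 + (-7.9648)^2 + (-7.1251)^2) = 13.206037
Step 2: Project.
Since ||x|| > R, scale = R/||x|| = 3/13.206037 = 0.227169, proj(x) = scale * x
proj(x) = [1.762491, -1.809356, -1.618602]
Step 3: Dot product.
a^T * proj(x) = -5*1.762491 - 4*(-1.809356) + 0*(-1.618602) = -1.575


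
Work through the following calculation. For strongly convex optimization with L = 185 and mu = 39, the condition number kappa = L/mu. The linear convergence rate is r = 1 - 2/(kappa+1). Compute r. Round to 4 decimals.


Step 1: Compute the condition number.
kappa = L/mu = 185/39 = 4.7436
Step 2: Compute the convergence rate.
r = 1 - 2/(kappa + 1) = 1 - 2*mu/(L + mu) = (L - mu)/(L + mu) = 146/224 = 0.6518


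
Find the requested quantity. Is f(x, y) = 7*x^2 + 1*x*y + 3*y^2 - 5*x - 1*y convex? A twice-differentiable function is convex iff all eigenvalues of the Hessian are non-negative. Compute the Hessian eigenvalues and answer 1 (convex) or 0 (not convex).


The Hessian of f(x,y) = 7*x^2 + 1*x*y + 3*y^2 - 5*x - 1*y is:
H = [[14, 1], [1, 6]]
Trace = 14 + 6 = 20
Determinant = 14*6 - (1)^2 = 83
Discriminant = (20)^2 - 4*83 = 68.0
Eigenvalues: lambda_1 = 5.8769, lambda_2 = 14.1231
The function is convex.

1


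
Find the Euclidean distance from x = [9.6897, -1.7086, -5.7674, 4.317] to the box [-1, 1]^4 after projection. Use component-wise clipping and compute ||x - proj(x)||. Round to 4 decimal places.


Project each component onto [-1, 1].
clip(9.6897) = 1.0, clip(-1.7086) = -1.0, clip(-5.7674) = -1.0, clip(4.317) = 1.0
Projection = [1.0, -1.0, -1.0, 1.0]
Squared diffs: [75.5109, 0.5021, 22.7281, 11.0025]
Distance = sqrt(109.7436) = 10.4759


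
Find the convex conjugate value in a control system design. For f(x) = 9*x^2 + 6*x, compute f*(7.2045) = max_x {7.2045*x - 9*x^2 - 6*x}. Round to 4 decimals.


f*(y) = sup_x {y*x - a*x^2 - b*x} = sup_x {(y-b)*x - a*x^2}
FOC: (y - b) - 2a*x = 0 => x* = (y - b)/(2a)
x* = (7.2045 - 6)/(2*9) = 0.0669
f*(7.2045) = (y-b)^2/(4a) = (7.2045 - 6)^2/(4*9)
= 1.4508/36 = 0.0403


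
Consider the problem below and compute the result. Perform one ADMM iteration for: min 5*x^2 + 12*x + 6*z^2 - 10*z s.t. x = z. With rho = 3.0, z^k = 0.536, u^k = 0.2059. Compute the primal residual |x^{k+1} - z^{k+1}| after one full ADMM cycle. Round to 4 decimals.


ADMM iteration with rho = 3.0, z^k = 0.536, u^k = 0.2059
Step 1: x-update.
Minimize 5*x^2 + 12*x + (3.0/2)*(x - 0.536 + 0.2059)^2
FOC: (2*5 + 3.0)*x = -12 + 3.0*(0.536 - 0.2059)
x^{k+1} = -0.8469
Step 2: z-update.
Minimize 6*z^2 - 10*z + (3.0/2)*(-0.8469 - z + 0.2059)^2
FOC: (2*6 + 3.0)*z = 10 + 3.0*(-0.8469 + 0.2059)
z^{k+1} = 0.5385
Step 3: u-update.
u^{k+1} = 0.2059 - 0.8469 - 0.5385 = -1.1795
Step 4: Primal residual = |-0.8469 - 0.5385| = 1.3854


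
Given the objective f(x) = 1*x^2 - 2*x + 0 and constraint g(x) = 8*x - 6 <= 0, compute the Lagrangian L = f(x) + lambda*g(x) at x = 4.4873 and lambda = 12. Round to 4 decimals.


Step 1: Evaluate f(x).
f(4.4873) = 1*4.4873^2 - 2*4.4873 + 0 = 11.1613
Step 2: Evaluate g(x).
g(4.4873) = 8*4.4873 - 6 = 29.8984
Step 3: Compute Lagrangian.
L = 11.1613 + 12*29.8984 = 369.9421


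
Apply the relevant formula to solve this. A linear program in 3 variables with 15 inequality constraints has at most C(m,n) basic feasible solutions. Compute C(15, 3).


Each vertex corresponds to some choice of n active constraints out of m, so the number of vertices is at most C(m, n) = m! / (n!(m-n)!).
m = 15, n = 3
Numerator: 15 * 14 * 13
Denominator: 3! = 6
C(15, 3) = 455


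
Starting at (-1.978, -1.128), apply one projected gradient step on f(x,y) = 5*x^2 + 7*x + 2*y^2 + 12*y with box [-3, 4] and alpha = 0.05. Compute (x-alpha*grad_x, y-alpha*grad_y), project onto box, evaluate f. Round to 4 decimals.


Step 1: Compute gradient at (-1.978, -1.128).
grad_x = 2*5*-1.978 + 7 = -12.78
grad_y = 2*2*-1.128 + 12 = 7.488
Step 2: Gradient step.
x_raw = -1.978 - 0.05*-12.78 = -1.339
y_raw = -1.128 - 0.05*7.488 = -1.5024
Step 3: Project onto [-3, 4].
x_proj = clip(-1.339) = -1.339
y_proj = clip(-1.5024) = -1.5024
Step 4: Evaluate f.
f(-1.339, -1.5024) = -13.9228


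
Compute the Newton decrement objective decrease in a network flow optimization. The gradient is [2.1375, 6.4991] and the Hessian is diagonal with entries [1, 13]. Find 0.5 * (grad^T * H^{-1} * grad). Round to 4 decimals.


Step 1: H is diagonal, so H^(-1) * g = [2.1375, 0.4999].
Step 2: g^T H^(-1) g = sum_i g_i^2 / H_ii
  = (2.1375)^2/1 + (6.4991)^2/13
  = 4.5689 + 3.2491 = 7.818
Step 3: Objective decrease = 0.5 * g^T H^(-1) g = 3.909


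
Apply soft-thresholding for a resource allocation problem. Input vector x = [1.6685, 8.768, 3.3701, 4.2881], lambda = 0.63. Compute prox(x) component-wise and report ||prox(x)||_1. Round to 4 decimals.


Soft-thresholding with lambda = 0.63:
prox(1.6685) = sign(1.6685)*max(|1.6685| - 0.63, 0) = 1.0385
prox(8.768) = sign(8.768)*max(|8.768| - 0.63, 0) = 8.138
prox(3.3701) = sign(3.3701)*max(|3.3701| - 0.63, 0) = 2.7401
prox(4.2881) = sign(4.2881)*max(|4.2881| - 0.63, 0) = 3.6581
prox(x) = [1.0385, 8.138, 2.7401, 3.6581]
||prox(x)||_1 = 1.0385 + 8.138 + 2.7401 + 3.6581 = 15.5747


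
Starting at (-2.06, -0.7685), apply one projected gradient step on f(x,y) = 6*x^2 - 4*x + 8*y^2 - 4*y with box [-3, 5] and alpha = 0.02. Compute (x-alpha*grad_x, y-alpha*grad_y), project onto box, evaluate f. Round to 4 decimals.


Step 1: Compute gradient at (-2.06, -0.7685).
grad_x = 2*6*-2.06 - 4 = -28.72
grad_y = 2*8*-0.7685 - 4 = -16.296
Step 2: Gradient step.
x_raw = -2.06 - 0.02*-28.72 = -1.4856
y_raw = -0.7685 - 0.02*-16.296 = -0.4426
Step 3: Project onto [-3, 5].
x_proj = clip(-1.4856) = -1.4856
y_proj = clip(-0.4426) = -0.4426
Step 4: Evaluate f.
f(-1.4856, -0.4426) = 22.5218


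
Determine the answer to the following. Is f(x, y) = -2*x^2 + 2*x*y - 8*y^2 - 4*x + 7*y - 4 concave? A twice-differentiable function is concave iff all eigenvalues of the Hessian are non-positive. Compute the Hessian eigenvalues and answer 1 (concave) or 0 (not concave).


The Hessian of f(x,y) = -2*x^2 + 2*x*y - 8*y^2 - 4*x + 7*y - 4 is:
H = [[-4, 2], [2, -16]]
Trace = -4 - 16 = -20
Determinant = -4*-16 - (2)^2 = 60
Discriminant = (-20)^2 - 4*60 = 160.0
Eigenvalues: lambda_1 = -16.3246, lambda_2 = -3.6754
The function is concave.

1


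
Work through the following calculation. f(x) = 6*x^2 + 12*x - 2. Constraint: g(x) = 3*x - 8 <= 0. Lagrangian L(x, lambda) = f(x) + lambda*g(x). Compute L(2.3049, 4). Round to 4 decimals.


Step 1: Evaluate f(x).
f(2.3049) = 6*2.3049^2 + 12*2.3049 - 2 = 57.5342
Step 2: Evaluate g(x).
g(2.3049) = 3*2.3049 - 8 = -1.0853
Step 3: Compute Lagrangian.
L = 57.5342 + 4*-1.0853 = 53.193


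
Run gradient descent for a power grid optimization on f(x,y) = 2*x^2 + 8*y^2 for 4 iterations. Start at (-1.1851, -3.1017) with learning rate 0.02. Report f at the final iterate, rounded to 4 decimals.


Gradient descent on f(x,y) = 2*x^2 + 8*y^2.
Starting point: (-1.1851, -3.1017), alpha = 0.02
Step 1: grad_x = 2*2*-1.1851 = -4.7404, grad_y = 2*8*-3.1017 = -49.6272
  x_1 = -1.1851 - 0.02*-4.7404 = -1.0903
  y_1 = -3.1017 - 0.02*-49.6272 = -2.1092
Step 2: grad_x = 2*2*-1.0903 = -4.3612, grad_y = 2*8*-2.1092 = -33.7465
  x_2 = -1.0903 - 0.02*-4.3612 = -1.0031
  y_2 = -2.1092 - 0.02*-33.7465 = -1.4342
Step 3: grad_x = 2*2*-1.0031 = -4.0123, grad_y = 2*8*-1.4342 = -22.9476
  x_3 = -1.0031 - 0.02*-4.0123 = -0.9228
  y_3 = -1.4342 - 0.02*-22.9476 = -0.9753
Step 4: grad_x = 2*2*-0.9228 = -3.6913, grad_y = 2*8*-0.9753 = -15.6044
  x_4 = -0.9228 - 0.02*-3.6913 = -0.849
  y_4 = -0.9753 - 0.02*-15.6044 = -0.6632
f(-0.849, -0.6632) = 2*(-0.849)^2 + 8*(-0.6632)^2 = 4.9601


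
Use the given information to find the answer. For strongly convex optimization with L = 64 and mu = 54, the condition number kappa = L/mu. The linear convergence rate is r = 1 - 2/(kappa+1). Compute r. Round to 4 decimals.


Step 1: Compute the condition number.
kappa = L/mu = 64/54 = 1.1852
Step 2: Compute the convergence rate.
r = 1 - 2/(kappa + 1) = 1 - 2*mu/(L + mu) = (L - mu)/(L + mu) = 10/118 = 0.0847


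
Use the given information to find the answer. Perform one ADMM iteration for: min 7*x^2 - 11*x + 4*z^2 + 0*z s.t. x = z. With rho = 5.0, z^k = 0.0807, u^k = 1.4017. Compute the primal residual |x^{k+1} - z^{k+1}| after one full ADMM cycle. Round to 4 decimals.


ADMM iteration with rho = 5.0, z^k = 0.0807, u^k = 1.4017
Step 1: x-update.
Minimize 7*x^2 - 11*x + (5.0/2)*(x - 0.0807 + 1.4017)^2
FOC: (2*7 + 5.0)*x = 11 + 5.0*(0.0807 - 1.4017)
x^{k+1} = 0.2313
Step 2: z-update.
Minimize 4*z^2 + 0*z + (5.0/2)*(0.2313 - z + 1.4017)^2
FOC: (2*4 + 5.0)*z = 0 + 5.0*(0.2313 + 1.4017)
z^{k+1} = 0.6281
Step 3: u-update.
u^{k+1} = 1.4017 + 0.2313 - 0.6281 = 1.0049
Step 4: Primal residual = |0.2313 - 0.6281| = 0.3968


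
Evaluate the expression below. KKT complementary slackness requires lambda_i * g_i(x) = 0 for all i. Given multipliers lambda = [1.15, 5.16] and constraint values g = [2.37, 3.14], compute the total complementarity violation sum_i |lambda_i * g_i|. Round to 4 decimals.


KKT complementary slackness check:
lambda_1 * g_1 = 1.15 * 2.37 = 2.7255
lambda_2 * g_2 = 5.16 * 3.14 = 16.2024
Total violation = 2.7255 + 16.2024 = 18.9279


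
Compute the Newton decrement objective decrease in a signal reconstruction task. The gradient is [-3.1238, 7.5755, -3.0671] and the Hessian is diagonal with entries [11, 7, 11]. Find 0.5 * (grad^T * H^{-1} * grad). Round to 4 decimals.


Step 1: H is diagonal, so H^(-1) * g = [-0.284, 1.0822, -0.2788].
Step 2: g^T H^(-1) g = sum_i g_i^2 / H_ii
  = (-3.1238)^2/11 + (7.5755)^2/7 + (-3.0671)^2/11
  = 0.8871 + 8.1983 + 0.8552 = 9.9406
Step 3: Objective decrease = 0.5 * g^T H^(-1) g = 4.9703


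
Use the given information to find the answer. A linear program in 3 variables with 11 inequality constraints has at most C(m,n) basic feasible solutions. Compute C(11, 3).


Each vertex corresponds to some choice of n active constraints out of m, so the number of vertices is at most C(m, n) = m! / (n!(m-n)!).
m = 11, n = 3
Numerator: 11 * 10 * 9
Denominator: 3! = 6
C(11, 3) = 165


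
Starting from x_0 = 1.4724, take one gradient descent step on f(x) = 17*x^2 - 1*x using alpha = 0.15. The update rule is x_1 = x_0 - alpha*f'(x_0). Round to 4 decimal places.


We compute the gradient at x_0 and apply the update.
f'(x) = 34*x - 1
f'(1.4724) = 34*1.4724 - 1 = 49.0616
x_1 = 1.4724 - 0.15*49.0616 = -5.8868


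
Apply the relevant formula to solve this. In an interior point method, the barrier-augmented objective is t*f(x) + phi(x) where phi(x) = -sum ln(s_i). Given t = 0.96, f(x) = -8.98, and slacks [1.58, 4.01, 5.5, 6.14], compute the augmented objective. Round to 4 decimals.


Step 1: Compute log-barrier.
ln values: [0.4574, 1.3888, 1.7047, 1.8148]
phi = -(0.4574 + 1.3888 + 1.7047 + 1.8148) = -5.3658
Step 2: Compute augmented objective.
t*f(x) = 0.96*-8.98 = -8.6208
Total = -8.6208 - 5.3658 = -13.9866


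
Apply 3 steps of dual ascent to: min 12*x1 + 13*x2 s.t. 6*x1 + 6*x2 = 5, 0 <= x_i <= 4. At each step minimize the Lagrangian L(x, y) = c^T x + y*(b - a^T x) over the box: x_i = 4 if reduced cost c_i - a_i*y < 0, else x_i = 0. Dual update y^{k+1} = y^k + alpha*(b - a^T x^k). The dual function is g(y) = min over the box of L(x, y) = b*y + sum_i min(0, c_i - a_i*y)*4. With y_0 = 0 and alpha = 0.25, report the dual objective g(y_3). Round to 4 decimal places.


Dual ascent for LP: min 12*x1 + 13*x2, 6*x1 + 6*x2 = 5, 0 <= x_i <= 4
Step 1: y^k = 0.0, reduced costs: (12.0, 13.0)
  x^k = (0.0, 0.0), subgradient = b - a^T x = 5.0
  y^{k+1} = 0.0 + 0.25*5.0 = 1.25
Step 2: y^k = 1.25, reduced costs: (4.5, 5.5)
  x^k = (0.0, 0.0), subgradient = b - a^T x = 5.0
  y^{k+1} = 1.25 + 0.25*5.0 = 2.5
Step 3: y^k = 2.5, reduced costs: (-3.0, -2.0)
  x^k = (4.0, 4.0), subgradient = b - a^T x = -43.0
  y^{k+1} = 2.5 + 0.25*-43.0 = -8.25
Dual objective at y_3 = -8.25: reduced costs (61.5, 62.5), box minimizer x = (0.0, 0.0)
g(y_3) = b*y + (c1 - a1*y)*x1 + (c2 - a2*y)*x2 = 5*(-8.25) + 61.5*0.0 + 62.5*0.0 = -41.25 + 0.0 + 0.0 = -41.25


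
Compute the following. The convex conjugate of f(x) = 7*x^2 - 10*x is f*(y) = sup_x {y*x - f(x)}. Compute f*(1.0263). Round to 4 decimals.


f*(y) = sup_x {y*x - a*x^2 - b*x} = sup_x {(y-b)*x - a*x^2}
FOC: (y - b) - 2a*x = 0 => x* = (y - b)/(2a)
x* = (1.0263 + 10)/(2*7) = 0.7876
f*(1.0263) = (y-b)^2/(4a) = (1.0263 + 10)^2/(4*7)
= 121.5793/28 = 4.3421


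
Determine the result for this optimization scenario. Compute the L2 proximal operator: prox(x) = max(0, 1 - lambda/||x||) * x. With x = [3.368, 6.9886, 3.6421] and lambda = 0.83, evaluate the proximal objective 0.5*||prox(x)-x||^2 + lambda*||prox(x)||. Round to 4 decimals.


Step 1: Compute ||x||.
||x|| = 8.5702
Step 2: Compute scaling factor.
scale = max(0, 1 - 0.83/8.5702) = 0.9032
Step 3: prox(x) = [3.0418, 6.3118, 3.2894]
||prox(x)|| = 7.7402
Step 4: Proximal objective.
0.5*||prox-x||^2 = 0.3445
lambda*||prox|| = 6.4244
Total = 6.7688


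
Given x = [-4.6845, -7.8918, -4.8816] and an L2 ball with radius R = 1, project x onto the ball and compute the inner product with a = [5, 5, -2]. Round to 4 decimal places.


Step 1: Compute ||x|| (intermediates to 6 decimals).
||x|| = sqrt((-4.6845)^2 + (-7.8918)^2 + (-4.8816)^2) = 10.394954
Step 2: Project.
Since ||x|| > R, scale = R/||x|| = 1/10.394954 = 0.096201, proj(x) = scale * x
proj(x) = [-0.450654, -0.759199, -0.469615]
Step 3: Dot product.
a^T * proj(x) = 5*(-0.450654) + 5*(-0.759199) - 2*(-0.469615) = -5.11


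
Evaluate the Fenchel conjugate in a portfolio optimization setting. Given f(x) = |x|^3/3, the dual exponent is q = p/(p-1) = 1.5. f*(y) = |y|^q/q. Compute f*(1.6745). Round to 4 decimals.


The conjugate exponent q satisfies 1/p + 1/q = 1.
p = 3, so q = 3/(3 - 1) = 1.5
|y|^q = 1.6745^1.5 = 2.1668
f*(1.6745) = 2.1668 / 1.5 = 1.4446


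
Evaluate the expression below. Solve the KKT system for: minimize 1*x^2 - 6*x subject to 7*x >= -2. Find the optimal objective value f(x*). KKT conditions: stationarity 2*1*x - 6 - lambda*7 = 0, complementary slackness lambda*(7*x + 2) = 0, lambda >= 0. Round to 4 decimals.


Step 1: Try lambda = 0 (constraint inactive).
Stationarity: 2*1*x - 6 = 0
x* = 6/(2*1) = 3.0
Check constraint: 7*3.0 = 21.0 >= -2 -- satisfied.
Step 2: Compute optimal value.
f(x*) = 1*3.0^2 - 6*3.0 = -9.0


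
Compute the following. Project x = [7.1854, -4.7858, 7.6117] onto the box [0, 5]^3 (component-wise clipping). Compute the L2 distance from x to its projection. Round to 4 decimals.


Project each component onto [0, 5].
clip(7.1854) = 5.0, clip(-4.7858) = 0.0, clip(7.6117) = 5.0
Projection = [5.0, 0.0, 5.0]
Squared diffs: [4.776, 22.9039, 6.821]
Distance = sqrt(34.5009) = 5.8737


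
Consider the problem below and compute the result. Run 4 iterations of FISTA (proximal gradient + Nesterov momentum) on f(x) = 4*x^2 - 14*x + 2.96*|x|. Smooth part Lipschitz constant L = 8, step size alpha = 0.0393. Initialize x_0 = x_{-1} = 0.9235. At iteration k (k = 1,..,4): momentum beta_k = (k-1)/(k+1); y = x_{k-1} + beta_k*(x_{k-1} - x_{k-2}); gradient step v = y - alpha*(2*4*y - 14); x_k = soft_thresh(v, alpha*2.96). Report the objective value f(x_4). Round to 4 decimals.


FISTA on f(x) = 4*x^2 - 14*x + 2.96*|x|
L = 8, alpha = 0.0393
Iteration 1: beta = 0.0, y = 0.9235 + 0.0*(0.9235 - 0.9235) = 0.9235
  grad(y) = -6.612, v = y - alpha*grad = 1.1834
  prox(v) = soft_thresh(1.1834, 0.1163) = 1.067
Iteration 2: beta = 0.3333, y = 1.067 + 0.3333*(1.067 - 0.9235) = 1.1149
  grad(y) = -5.0811, v = y - alpha*grad = 1.3146
  prox(v) = soft_thresh(1.3146, 0.1163) = 1.1982
Iteration 3: beta = 0.5, y = 1.1982 + 0.5*(1.1982 - 1.067) = 1.2638
  grad(y) = -3.8894, v = y - alpha*grad = 1.4167
  prox(v) = soft_thresh(1.4167, 0.1163) = 1.3003
Iteration 4: beta = 0.6, y = 1.3003 + 0.6*(1.3003 - 1.1982) = 1.3616
  grad(y) = -3.107, v = y - alpha*grad = 1.4837
  prox(v) = soft_thresh(1.4837, 0.1163) = 1.3674
f(x_4) = 4*1.3674^2 - 14*1.3674 + 2.96*|1.3674| = -7.617


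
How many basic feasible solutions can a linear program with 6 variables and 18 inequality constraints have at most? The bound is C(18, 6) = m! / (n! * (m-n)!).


Each vertex corresponds to some choice of n active constraints out of m, so the number of vertices is at most C(m, n) = m! / (n!(m-n)!).
m = 18, n = 6
Numerator: 18 * 17 * 16 * 15 * 14 * 13
Denominator: 6! = 720
C(18, 6) = 18564


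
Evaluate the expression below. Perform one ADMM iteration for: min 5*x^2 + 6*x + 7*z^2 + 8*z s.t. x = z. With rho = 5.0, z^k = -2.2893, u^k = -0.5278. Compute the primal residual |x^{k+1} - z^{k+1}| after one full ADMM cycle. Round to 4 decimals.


ADMM iteration with rho = 5.0, z^k = -2.2893, u^k = -0.5278
Step 1: x-update.
Minimize 5*x^2 + 6*x + (5.0/2)*(x + 2.2893 - 0.5278)^2
FOC: (2*5 + 5.0)*x = -6 + 5.0*(-2.2893 + 0.5278)
x^{k+1} = -0.9872
Step 2: z-update.
Minimize 7*z^2 + 8*z + (5.0/2)*(-0.9872 - z - 0.5278)^2
FOC: (2*7 + 5.0)*z = -8 + 5.0*(-0.9872 - 0.5278)
z^{k+1} = -0.8197
Step 3: u-update.
u^{k+1} = -0.5278 - 0.9872 + 0.8197 = -0.6952
Step 4: Primal residual = |-0.9872 + 0.8197| = 0.1674


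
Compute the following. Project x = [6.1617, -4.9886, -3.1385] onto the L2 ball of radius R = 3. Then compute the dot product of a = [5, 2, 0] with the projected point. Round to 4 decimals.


Step 1: Compute ||x|| (intermediates to 6 decimals).
||x|| = sqrt(6.1617^2 + (-4.9886)^2 + (-3.1385)^2) = 8.526597
Step 2: Project.
Since ||x|| > R, scale = R/||x|| = 3/8.526597 = 0.35184, proj(x) = scale * x
proj(x) = [2.167933, -1.755189, -1.10425]
Step 3: Dot product.
a^T * proj(x) = 5*2.167933 + 2*(-1.755189) + 0*(-1.10425) = 7.3293


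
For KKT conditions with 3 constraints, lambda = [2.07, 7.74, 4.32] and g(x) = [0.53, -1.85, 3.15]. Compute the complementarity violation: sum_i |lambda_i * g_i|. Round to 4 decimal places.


KKT complementary slackness check:
lambda_1 * g_1 = 2.07 * 0.53 = 1.0971
lambda_2 * g_2 = 7.74 * -1.85 = -14.319
lambda_3 * g_3 = 4.32 * 3.15 = 13.608
Total violation = 1.0971 + 14.319 + 13.608 = 29.0241


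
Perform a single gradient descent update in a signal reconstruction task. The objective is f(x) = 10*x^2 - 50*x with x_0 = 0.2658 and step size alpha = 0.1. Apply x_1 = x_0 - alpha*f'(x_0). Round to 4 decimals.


We compute the gradient at x_0 and apply the update.
f'(x) = 20*x - 50
f'(0.2658) = 20*0.2658 - 50 = -44.684
x_1 = 0.2658 - 0.1*-44.684 = 4.7342


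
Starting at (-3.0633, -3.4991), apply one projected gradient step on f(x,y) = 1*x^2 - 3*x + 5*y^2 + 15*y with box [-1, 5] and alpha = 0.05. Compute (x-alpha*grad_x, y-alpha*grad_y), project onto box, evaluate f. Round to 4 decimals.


Step 1: Compute gradient at (-3.0633, -3.4991).
grad_x = 2*1*-3.0633 - 3 = -9.1266
grad_y = 2*5*-3.4991 + 15 = -19.991
Step 2: Gradient step.
x_raw = -3.0633 - 0.05*-9.1266 = -2.607
y_raw = -3.4991 - 0.05*-19.991 = -2.4996
Step 3: Project onto [-1, 5].
x_proj = clip(-2.607) = -1.0
y_proj = clip(-2.4996) = -1.0
Step 4: Evaluate f.
f(-1.0, -1.0) = -6.0


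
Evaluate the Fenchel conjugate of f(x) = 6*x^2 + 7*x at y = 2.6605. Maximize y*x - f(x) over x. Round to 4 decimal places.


f*(y) = sup_x {y*x - a*x^2 - b*x} = sup_x {(y-b)*x - a*x^2}
FOC: (y - b) - 2a*x = 0 => x* = (y - b)/(2a)
x* = (2.6605 - 7)/(2*6) = -0.3616
f*(2.6605) = (y-b)^2/(4a) = (2.6605 - 7)^2/(4*6)
= 18.8313/24 = 0.7846


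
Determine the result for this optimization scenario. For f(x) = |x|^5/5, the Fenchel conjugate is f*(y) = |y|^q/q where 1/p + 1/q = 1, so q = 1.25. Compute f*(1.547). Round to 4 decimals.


The conjugate exponent q satisfies 1/p + 1/q = 1.
p = 5, so q = 5/(5 - 1) = 1.25
|y|^q = 1.547^1.25 = 1.7253
f*(1.547) = 1.7253 / 1.25 = 1.3802


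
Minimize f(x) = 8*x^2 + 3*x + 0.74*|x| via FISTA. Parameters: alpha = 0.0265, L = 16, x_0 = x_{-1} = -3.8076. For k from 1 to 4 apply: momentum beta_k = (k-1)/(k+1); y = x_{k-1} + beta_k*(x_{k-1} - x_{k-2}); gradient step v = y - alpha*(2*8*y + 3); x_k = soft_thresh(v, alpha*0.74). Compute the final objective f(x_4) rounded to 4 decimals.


FISTA on f(x) = 8*x^2 + 3*x + 0.74*|x|
L = 16, alpha = 0.0265
Iteration 1: beta = 0.0, y = -3.8076 + 0.0*(-3.8076 + 3.8076) = -3.8076
  grad(y) = -57.9216, v = y - alpha*grad = -2.2727
  prox(v) = soft_thresh(-2.2727, 0.0196) = -2.2531
Iteration 2: beta = 0.3333, y = -2.2531 + 0.3333*(-2.2531 + 3.8076) = -1.7349
  grad(y) = -24.7582, v = y - alpha*grad = -1.0788
  prox(v) = soft_thresh(-1.0788, 0.0196) = -1.0592
Iteration 3: beta = 0.5, y = -1.0592 + 0.5*(-1.0592 + 2.2531) = -0.4622
  grad(y) = -4.3959, v = y - alpha*grad = -0.3458
  prox(v) = soft_thresh(-0.3458, 0.0196) = -0.3261
Iteration 4: beta = 0.6, y = -0.3261 + 0.6*(-0.3261 + 1.0592) = 0.1137
  grad(y) = 4.8189, v = y - alpha*grad = -0.014
  prox(v) = soft_thresh(-0.014, 0.0196) = 0.0
f(x_4) = 8*0.0^2 + 3*0.0 + 0.74*|0.0| = 0.0


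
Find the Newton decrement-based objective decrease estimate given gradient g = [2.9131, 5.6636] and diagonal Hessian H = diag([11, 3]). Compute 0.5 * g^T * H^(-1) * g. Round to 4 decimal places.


Step 1: H is diagonal, so H^(-1) * g = [0.2648, 1.8879].
Step 2: g^T H^(-1) g = sum_i g_i^2 / H_ii
  = (2.9131)^2/11 + (5.6636)^2/3
  = 0.7715 + 10.6921 = 11.4636
Step 3: Objective decrease = 0.5 * g^T H^(-1) g = 5.7318


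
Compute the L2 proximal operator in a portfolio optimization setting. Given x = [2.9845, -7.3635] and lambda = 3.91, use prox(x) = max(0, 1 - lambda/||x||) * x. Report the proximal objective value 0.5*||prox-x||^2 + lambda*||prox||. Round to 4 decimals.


Step 1: Compute ||x||.
||x|| = 7.9453
Step 2: Compute scaling factor.
scale = max(0, 1 - 3.91/7.9453) = 0.5079
Step 3: prox(x) = [1.5158, -3.7398]
||prox(x)|| = 4.0353
Step 4: Proximal objective.
0.5*||prox-x||^2 = 7.6441
lambda*||prox|| = 15.778
Total = 23.4222


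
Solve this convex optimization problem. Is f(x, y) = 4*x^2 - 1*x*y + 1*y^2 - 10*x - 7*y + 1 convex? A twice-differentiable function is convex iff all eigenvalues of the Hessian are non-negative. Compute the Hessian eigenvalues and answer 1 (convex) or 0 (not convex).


The Hessian of f(x,y) = 4*x^2 - 1*x*y + 1*y^2 - 10*x - 7*y + 1 is:
H = [[8, -1], [-1, 2]]
Trace = 8 + 2 = 10
Determinant = 8*2 - (-1)^2 = 15
Discriminant = (10)^2 - 4*15 = 40.0
Eigenvalues: lambda_1 = 1.8377, lambda_2 = 8.1623
The function is convex.

1


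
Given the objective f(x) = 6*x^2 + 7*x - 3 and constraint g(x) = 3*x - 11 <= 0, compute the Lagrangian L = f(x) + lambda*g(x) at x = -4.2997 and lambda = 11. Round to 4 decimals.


Step 1: Evaluate f(x).
f(-4.2997) = 6*(-4.2997)^2 + 7*(-4.2997) - 3 = 77.8266
Step 2: Evaluate g(x).
g(-4.2997) = 3*-4.2997 - 11 = -23.8991
Step 3: Compute Lagrangian.
L = 77.8266 + 11*-23.8991 = -185.0635
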